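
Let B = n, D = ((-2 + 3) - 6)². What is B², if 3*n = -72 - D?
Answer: 9409/9 ≈ 1045.4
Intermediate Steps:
D = 25 (D = (1 - 6)² = (-5)² = 25)
n = -97/3 (n = (-72 - 1*25)/3 = (-72 - 25)/3 = (⅓)*(-97) = -97/3 ≈ -32.333)
B = -97/3 ≈ -32.333
B² = (-97/3)² = 9409/9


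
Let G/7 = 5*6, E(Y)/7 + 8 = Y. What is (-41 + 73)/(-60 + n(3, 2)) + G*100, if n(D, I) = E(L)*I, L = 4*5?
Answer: 567008/27 ≈ 21000.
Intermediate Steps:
L = 20
E(Y) = -56 + 7*Y
G = 210 (G = 7*(5*6) = 7*30 = 210)
n(D, I) = 84*I (n(D, I) = (-56 + 7*20)*I = (-56 + 140)*I = 84*I)
(-41 + 73)/(-60 + n(3, 2)) + G*100 = (-41 + 73)/(-60 + 84*2) + 210*100 = 32/(-60 + 168) + 21000 = 32/108 + 21000 = 32*(1/108) + 21000 = 8/27 + 21000 = 567008/27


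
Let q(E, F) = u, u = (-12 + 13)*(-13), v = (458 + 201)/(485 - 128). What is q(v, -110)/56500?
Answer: -13/56500 ≈ -0.00023009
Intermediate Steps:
v = 659/357 ≈ 1.8459
u = -13 (u = 1*(-13) = -13)
q(E, F) = -13
q(v, -110)/56500 = -13/56500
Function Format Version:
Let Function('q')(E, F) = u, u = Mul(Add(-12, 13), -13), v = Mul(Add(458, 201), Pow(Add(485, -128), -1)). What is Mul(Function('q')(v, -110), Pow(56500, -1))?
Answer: Rational(-13, 56500) ≈ -0.00023009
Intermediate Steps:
v = Rational(659, 357) (v = Mul(659, Pow(357, -1)) = Mul(659, Rational(1, 357)) = Rational(659, 357) ≈ 1.8459)
u = -13 (u = Mul(1, -13) = -13)
Function('q')(E, F) = -13
Mul(Function('q')(v, -110), Pow(56500, -1)) = Mul(-13, Pow(56500, -1)) = Mul(-13, Rational(1, 56500)) = Rational(-13, 56500)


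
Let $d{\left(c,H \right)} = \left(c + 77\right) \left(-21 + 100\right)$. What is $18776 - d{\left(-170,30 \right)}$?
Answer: $26123$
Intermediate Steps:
$d{\left(c,H \right)} = 6083 + 79 c$ ($d{\left(c,H \right)} = \left(77 + c\right) 79 = 6083 + 79 c$)
$18776 - d{\left(-170,30 \right)} = 18776 - \left(6083 + 79 \left(-170\right)\right) = 18776 - \left(6083 - 13430\right) = 18776 - -7347 = 18776 + 7347 = 26123$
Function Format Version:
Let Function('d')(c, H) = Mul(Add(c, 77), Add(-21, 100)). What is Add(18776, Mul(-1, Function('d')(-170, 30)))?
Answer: 26123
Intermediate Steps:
Function('d')(c, H) = Add(6083, Mul(79, c)) (Function('d')(c, H) = Mul(Add(77, c), 79) = Add(6083, Mul(79, c)))
Add(18776, Mul(-1, Function('d')(-170, 30))) = Add(18776, Mul(-1, Add(6083, Mul(79, -170)))) = Add(18776, Mul(-1, Add(6083, -13430))) = Add(18776, Mul(-1, -7347)) = Add(18776, 7347) = 26123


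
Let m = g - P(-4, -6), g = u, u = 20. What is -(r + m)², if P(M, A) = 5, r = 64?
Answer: -6241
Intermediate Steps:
g = 20
m = 15 (m = 20 - 1*5 = 20 - 5 = 15)
-(r + m)² = -(64 + 15)² = -1*79² = -1*6241 = -6241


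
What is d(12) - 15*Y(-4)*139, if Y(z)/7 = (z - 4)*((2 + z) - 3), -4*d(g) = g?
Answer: -583803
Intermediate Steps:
d(g) = -g/4
Y(z) = 7*(-1 + z)*(-4 + z) (Y(z) = 7*((z - 4)*((2 + z) - 3)) = 7*((-4 + z)*(-1 + z)) = 7*((-1 + z)*(-4 + z)) = 7*(-1 + z)*(-4 + z))
d(12) - 15*Y(-4)*139 = -¼*12 - 15*(28 - 35*(-4) + 7*(-4)²)*139 = -3 - 15*(28 + 140 + 7*16)*139 = -3 - 15*(28 + 140 + 112)*139 = -3 - 15*280*139 = -3 - 4200*139 = -3 - 583800 = -583803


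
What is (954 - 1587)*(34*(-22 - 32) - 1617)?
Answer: 2185749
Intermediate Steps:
(954 - 1587)*(34*(-22 - 32) - 1617) = -633*(34*(-54) - 1617) = -633*(-1836 - 1617) = -633*(-3453) = 2185749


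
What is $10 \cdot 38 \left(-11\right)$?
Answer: $-4180$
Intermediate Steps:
$10 \cdot 38 \left(-11\right) = 380 \left(-11\right) = -4180$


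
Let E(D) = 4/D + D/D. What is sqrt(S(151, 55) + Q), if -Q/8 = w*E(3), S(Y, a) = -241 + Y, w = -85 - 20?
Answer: sqrt(1870) ≈ 43.243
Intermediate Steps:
E(D) = 1 + 4/D (E(D) = 4/D + 1 = 1 + 4/D)
w = -105
Q = 1960 (Q = -(-840)*(4 + 3)/3 = -(-840)*(1/3)*7 = -(-840)*7/3 = -8*(-245) = 1960)
sqrt(S(151, 55) + Q) = sqrt((-241 + 151) + 1960) = sqrt(-90 + 1960) = sqrt(1870)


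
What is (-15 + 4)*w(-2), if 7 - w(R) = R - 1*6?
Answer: -165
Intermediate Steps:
w(R) = 13 - R (w(R) = 7 - (R - 1*6) = 7 - (R - 6) = 7 - (-6 + R) = 7 + (6 - R) = 13 - R)
(-15 + 4)*w(-2) = (-15 + 4)*(13 - 1*(-2)) = -11*(13 + 2) = -11*15 = -165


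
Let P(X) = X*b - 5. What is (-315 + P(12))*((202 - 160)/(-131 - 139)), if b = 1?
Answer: 2156/45 ≈ 47.911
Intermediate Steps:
P(X) = -5 + X (P(X) = X*1 - 5 = X - 5 = -5 + X)
(-315 + P(12))*((202 - 160)/(-131 - 139)) = (-315 + (-5 + 12))*((202 - 160)/(-131 - 139)) = (-315 + 7)*(42/(-270)) = -12936*(-1)/270 = -308*(-7/45) = 2156/45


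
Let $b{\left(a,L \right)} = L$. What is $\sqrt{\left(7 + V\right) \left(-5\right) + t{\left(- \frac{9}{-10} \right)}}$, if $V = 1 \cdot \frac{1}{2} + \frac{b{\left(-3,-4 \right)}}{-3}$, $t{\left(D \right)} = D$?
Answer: $\frac{i \sqrt{9735}}{15} \approx 6.5777 i$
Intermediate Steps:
$V = \frac{11}{6}$ ($V = 1 \cdot \frac{1}{2} - \frac{4}{-3} = 1 \cdot \frac{1}{2} - - \frac{4}{3} = \frac{1}{2} + \frac{4}{3} = \frac{11}{6} \approx 1.8333$)
$\sqrt{\left(7 + V\right) \left(-5\right) + t{\left(- \frac{9}{-10} \right)}} = \sqrt{\left(7 + \frac{11}{6}\right) \left(-5\right) - \frac{9}{-10}} = \sqrt{\frac{53}{6} \left(-5\right) - - \frac{9}{10}} = \sqrt{- \frac{265}{6} + \frac{9}{10}} = \sqrt{- \frac{649}{15}} = \frac{i \sqrt{9735}}{15}$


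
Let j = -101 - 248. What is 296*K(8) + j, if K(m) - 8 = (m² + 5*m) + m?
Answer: 35171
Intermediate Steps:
K(m) = 8 + m² + 6*m (K(m) = 8 + ((m² + 5*m) + m) = 8 + (m² + 6*m) = 8 + m² + 6*m)
j = -349
296*K(8) + j = 296*(8 + 8² + 6*8) - 349 = 296*(8 + 64 + 48) - 349 = 296*120 - 349 = 35520 - 349 = 35171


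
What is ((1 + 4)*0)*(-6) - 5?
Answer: -5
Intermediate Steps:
((1 + 4)*0)*(-6) - 5 = (5*0)*(-6) - 5 = 0*(-6) - 5 = 0 - 5 = -5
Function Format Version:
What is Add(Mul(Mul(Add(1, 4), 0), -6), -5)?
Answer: -5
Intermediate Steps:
Add(Mul(Mul(Add(1, 4), 0), -6), -5) = Add(Mul(Mul(5, 0), -6), -5) = Add(Mul(0, -6), -5) = Add(0, -5) = -5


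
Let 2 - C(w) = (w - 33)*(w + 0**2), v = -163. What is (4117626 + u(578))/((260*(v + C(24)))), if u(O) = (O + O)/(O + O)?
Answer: 4117627/14300 ≈ 287.95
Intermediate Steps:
u(O) = 1 (u(O) = (2*O)/((2*O)) = (2*O)*(1/(2*O)) = 1)
C(w) = 2 - w*(-33 + w) (C(w) = 2 - (w - 33)*(w + 0**2) = 2 - (-33 + w)*(w + 0) = 2 - (-33 + w)*w = 2 - w*(-33 + w))
(4117626 + u(578))/((260*(v + C(24)))) = (4117626 + 1)/((260*(-163 + (2 - 1*24**2 + 33*24)))) = 4117627/((260*(-163 + (2 - 1*576 + 792)))) = 4117627/((260*(-163 + (2 - 576 + 792)))) = 4117627/((260*(-163 + 218))) = 4117627/((260*55)) = 4117627/14300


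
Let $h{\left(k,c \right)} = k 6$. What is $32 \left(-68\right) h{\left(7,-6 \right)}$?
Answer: $-91392$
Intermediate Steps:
$h{\left(k,c \right)} = 6 k$
$32 \left(-68\right) h{\left(7,-6 \right)} = 32 \left(-68\right) 6 \cdot 7 = \left(-2176\right) 42 = -91392$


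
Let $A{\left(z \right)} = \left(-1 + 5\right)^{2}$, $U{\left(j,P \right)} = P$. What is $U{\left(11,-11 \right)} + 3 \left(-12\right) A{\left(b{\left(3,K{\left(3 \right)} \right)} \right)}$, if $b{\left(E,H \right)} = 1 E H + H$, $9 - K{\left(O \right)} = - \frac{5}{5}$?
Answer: $-587$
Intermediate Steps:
$K{\left(O \right)} = 10$ ($K{\left(O \right)} = 9 - - \frac{5}{5} = 9 - \left(-5\right) \frac{1}{5} = 9 - -1 = 9 + 1 = 10$)
$b{\left(E,H \right)} = H + E H$ ($b{\left(E,H \right)} = E H + H = H + E H$)
$A{\left(z \right)} = 16$ ($A{\left(z \right)} = 4^{2} = 16$)
$U{\left(11,-11 \right)} + 3 \left(-12\right) A{\left(b{\left(3,K{\left(3 \right)} \right)} \right)} = -11 + 3 \left(-12\right) 16 = -11 - 576 = -587$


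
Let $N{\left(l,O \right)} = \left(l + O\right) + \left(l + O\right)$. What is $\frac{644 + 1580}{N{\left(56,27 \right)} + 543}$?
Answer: $\frac{2224}{709} \approx 3.1368$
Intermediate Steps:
$N{\left(l,O \right)} = 2 O + 2 l$ ($N{\left(l,O \right)} = \left(O + l\right) + \left(O + l\right) = 2 O + 2 l$)
$\frac{644 + 1580}{N{\left(56,27 \right)} + 543} = \frac{644 + 1580}{\left(2 \cdot 27 + 2 \cdot 56\right) + 543} = \frac{2224}{\left(54 + 112\right) + 543} = \frac{2224}{166 + 543} = \frac{2224}{709}$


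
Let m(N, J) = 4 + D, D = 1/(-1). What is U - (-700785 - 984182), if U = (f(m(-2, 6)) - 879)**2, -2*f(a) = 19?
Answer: 9897597/4 ≈ 2.4744e+6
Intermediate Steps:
D = -1
m(N, J) = 3 (m(N, J) = 4 - 1 = 3)
f(a) = -19/2 (f(a) = -1/2*19 = -19/2)
U = 3157729/4 (U = (-19/2 - 879)**2 = (-1777/2)**2 = 3157729/4 ≈ 7.8943e+5)
U - (-700785 - 984182) = 3157729/4 - (-700785 - 984182) = 3157729/4 - 1*(-1684967) = 3157729/4 + 1684967 = 9897597/4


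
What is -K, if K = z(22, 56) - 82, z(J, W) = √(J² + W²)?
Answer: 82 - 2*√905 ≈ 21.834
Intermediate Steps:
K = -82 + 2*√905 (K = √(22² + 56²) - 82 = √(484 + 3136) - 82 = √3620 - 82 = 2*√905 - 82 = -82 + 2*√905 ≈ -21.834)
-K = -(-82 + 2*√905) = 82 - 2*√905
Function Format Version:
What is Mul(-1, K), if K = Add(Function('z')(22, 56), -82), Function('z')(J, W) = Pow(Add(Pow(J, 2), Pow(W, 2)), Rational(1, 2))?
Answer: Add(82, Mul(-2, Pow(905, Rational(1, 2)))) ≈ 21.834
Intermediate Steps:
K = Add(-82, Mul(2, Pow(905, Rational(1, 2)))) (K = Add(Pow(Add(Pow(22, 2), Pow(56, 2)), Rational(1, 2)), -82) = Add(Pow(Add(484, 3136), Rational(1, 2)), -82) = Add(Pow(3620, Rational(1, 2)), -82) = Add(Mul(2, Pow(905, Rational(1, 2))), -82) = Add(-82, Mul(2, Pow(905, Rational(1, 2)))) ≈ -21.834)
Mul(-1, K) = Mul(-1, Add(-82, Mul(2, Pow(905, Rational(1, 2))))) = Add(82, Mul(-2, Pow(905, Rational(1, 2))))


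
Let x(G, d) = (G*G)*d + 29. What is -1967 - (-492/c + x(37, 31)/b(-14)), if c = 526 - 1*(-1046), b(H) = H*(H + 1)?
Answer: -26226530/11921 ≈ -2200.0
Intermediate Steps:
b(H) = H*(1 + H)
x(G, d) = 29 + d*G² (x(G, d) = G²*d + 29 = d*G² + 29 = 29 + d*G²)
c = 1572 (c = 526 + 1046 = 1572)
-1967 - (-492/c + x(37, 31)/b(-14)) = -1967 - (-492/1572 + (29 + 31*37²)/((-14*(1 - 14)))) = -1967 - (-492*1/1572 + (29 + 31*1369)/((-14*(-13)))) = -1967 - (-41/131 + (29 + 42439)/182) = -1967 - (-41/131 + 42468*(1/182)) = -1967 - (-41/131 + 21234/91) = -1967 - 1*2777923/11921 = -1967 - 2777923/11921 = -26226530/11921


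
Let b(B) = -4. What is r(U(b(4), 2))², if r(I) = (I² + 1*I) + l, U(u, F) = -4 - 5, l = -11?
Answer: 3721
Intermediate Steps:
U(u, F) = -9
r(I) = -11 + I + I² (r(I) = (I² + 1*I) - 11 = (I² + I) - 11 = (I + I²) - 11 = -11 + I + I²)
r(U(b(4), 2))² = (-11 - 9 + (-9)²)² = (-11 - 9 + 81)² = 61² = 3721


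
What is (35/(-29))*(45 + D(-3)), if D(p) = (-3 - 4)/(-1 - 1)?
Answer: -3395/58 ≈ -58.534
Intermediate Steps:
D(p) = 7/2 (D(p) = -7/(-2) = -7*(-½) = 7/2)
(35/(-29))*(45 + D(-3)) = (35/(-29))*(45 + 7/2) = (35*(-1/29))*(97/2) = -35/29*97/2 = -3395/58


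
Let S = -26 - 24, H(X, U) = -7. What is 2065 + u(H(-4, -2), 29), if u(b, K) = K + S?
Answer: 2044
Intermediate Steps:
S = -50
u(b, K) = -50 + K (u(b, K) = K - 50 = -50 + K)
2065 + u(H(-4, -2), 29) = 2065 + (-50 + 29) = 2065 - 21 = 2044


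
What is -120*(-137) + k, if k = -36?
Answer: 16404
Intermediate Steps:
-120*(-137) + k = -120*(-137) - 36 = 16440 - 36 = 16404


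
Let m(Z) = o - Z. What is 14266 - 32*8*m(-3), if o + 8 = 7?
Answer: 13754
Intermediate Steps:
o = -1 (o = -8 + 7 = -1)
m(Z) = -1 - Z
14266 - 32*8*m(-3) = 14266 - 32*8*(-1 - 1*(-3)) = 14266 - 256*(-1 + 3) = 14266 - 256*2 = 14266 - 1*512 = 14266 - 512 = 13754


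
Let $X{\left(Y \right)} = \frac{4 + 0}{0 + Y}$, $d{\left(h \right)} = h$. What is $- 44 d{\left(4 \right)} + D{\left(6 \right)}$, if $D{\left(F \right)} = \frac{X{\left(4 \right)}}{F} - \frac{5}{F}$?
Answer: $- \frac{530}{3} \approx -176.67$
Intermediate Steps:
$X{\left(Y \right)} = \frac{4}{Y}$
$D{\left(F \right)} = - \frac{4}{F}$ ($D{\left(F \right)} = \frac{4 \cdot \frac{1}{4}}{F} - \frac{5}{F} = 1 \frac{1}{F} - \frac{5}{F} = \frac{1}{F} - \frac{5}{F} = - \frac{4}{F}$)
$- 44 d{\left(4 \right)} + D{\left(6 \right)} = \left(-44\right) 4 - \frac{4}{6} = -176 - \frac{2}{3} = - \frac{530}{3}$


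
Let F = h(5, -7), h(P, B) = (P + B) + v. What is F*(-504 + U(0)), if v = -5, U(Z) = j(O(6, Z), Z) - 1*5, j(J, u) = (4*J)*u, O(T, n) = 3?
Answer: 3563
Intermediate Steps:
j(J, u) = 4*J*u
U(Z) = -5 + 12*Z (U(Z) = 4*3*Z - 1*5 = 12*Z - 5 = -5 + 12*Z)
h(P, B) = -5 + B + P (h(P, B) = (P + B) - 5 = (B + P) - 5 = -5 + B + P)
F = -7 (F = -5 - 7 + 5 = -7)
F*(-504 + U(0)) = -7*(-504 + (-5 + 12*0)) = -7*(-504 + (-5 + 0)) = -7*(-504 - 5) = -7*(-509) = 3563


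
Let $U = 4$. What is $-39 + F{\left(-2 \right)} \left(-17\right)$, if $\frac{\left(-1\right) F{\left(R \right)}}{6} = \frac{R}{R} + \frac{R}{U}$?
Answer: $12$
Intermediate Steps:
$F{\left(R \right)} = -6 - \frac{3 R}{2}$ ($F{\left(R \right)} = - 6 \left(\frac{R}{R} + \frac{R}{4}\right) = - 6 \left(1 + R \frac{1}{4}\right) = - 6 \left(1 + \frac{R}{4}\right) = -6 - \frac{3 R}{2}$)
$-39 + F{\left(-2 \right)} \left(-17\right) = -39 + \left(-6 - -3\right) \left(-17\right) = -39 + \left(-6 + 3\right) \left(-17\right) = -39 - -51 = -39 + 51 = 12$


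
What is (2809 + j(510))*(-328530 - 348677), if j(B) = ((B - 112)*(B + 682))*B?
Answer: -163853598691583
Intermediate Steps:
j(B) = B*(-112 + B)*(682 + B) (j(B) = ((-112 + B)*(682 + B))*B = B*(-112 + B)*(682 + B))
(2809 + j(510))*(-328530 - 348677) = (2809 + 510*(-76384 + 510² + 570*510))*(-328530 - 348677) = (2809 + 510*(-76384 + 260100 + 290700))*(-677207) = (2809 + 510*474416)*(-677207) = (2809 + 241952160)*(-677207) = 241954969*(-677207) = -163853598691583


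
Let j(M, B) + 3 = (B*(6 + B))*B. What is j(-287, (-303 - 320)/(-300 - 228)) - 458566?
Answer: -67498946253649/147197952 ≈ -4.5856e+5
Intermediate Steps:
j(M, B) = -3 + B**2*(6 + B) (j(M, B) = -3 + (B*(6 + B))*B = -3 + B**2*(6 + B))
j(-287, (-303 - 320)/(-300 - 228)) - 458566 = (-3 + ((-303 - 320)/(-300 - 228))**3 + 6*((-303 - 320)/(-300 - 228))**2) - 458566 = (-3 + (-623/(-528))**3 + 6*(-623/(-528))**2) - 458566 = (-3 + (-623*(-1/528))**3 + 6*(-623*(-1/528))**2) - 458566 = (-3 + (623/528)**3 + 6*(623/528)**2) - 458566 = (-3 + 241804367/147197952 + 6*(388129/278784)) - 458566 = (-3 + 241804367/147197952 + 388129/46464) - 458566 = 1029803183/147197952 - 458566 = -67498946253649/147197952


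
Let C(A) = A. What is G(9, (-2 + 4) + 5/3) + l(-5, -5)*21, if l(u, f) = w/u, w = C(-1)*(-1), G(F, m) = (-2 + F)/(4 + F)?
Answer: -238/65 ≈ -3.6615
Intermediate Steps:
G(F, m) = (-2 + F)/(4 + F)
w = 1 (w = -1*(-1) = 1)
l(u, f) = 1/u
G(9, (-2 + 4) + 5/3) + l(-5, -5)*21 = (-2 + 9)/(4 + 9) + 21/(-5) = 7/13 - ⅕*21 = (1/13)*7 - 21/5 = 7/13 - 21/5 = -238/65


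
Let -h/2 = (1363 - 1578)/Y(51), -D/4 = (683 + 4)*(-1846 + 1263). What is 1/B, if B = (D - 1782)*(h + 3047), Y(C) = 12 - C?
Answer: 13/63160185902 ≈ 2.0583e-10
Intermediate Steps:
D = 1602084 (D = -4*(683 + 4)*(-1846 + 1263) = -2748*(-583) = -4*(-400521) = 1602084)
h = -430/39 (h = -2*(1363 - 1578)/(12 - 1*51) = -(-430)/(12 - 51) = -(-430)/(-39) = -(-430)*(-1)/39 = -2*215/39 = -430/39 ≈ -11.026)
B = 63160185902/13 (B = (1602084 - 1782)*(-430/39 + 3047) = 1600302*(118403/39) = 63160185902/13 ≈ 4.8585e+9)
1/B = 1/(63160185902/13) = 13/63160185902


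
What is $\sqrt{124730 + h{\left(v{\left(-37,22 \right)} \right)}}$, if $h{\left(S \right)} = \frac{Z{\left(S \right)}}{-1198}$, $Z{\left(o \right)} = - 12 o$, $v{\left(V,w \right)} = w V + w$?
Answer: $\frac{\sqrt{44750402282}}{599} \approx 353.16$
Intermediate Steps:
$v{\left(V,w \right)} = w + V w$ ($v{\left(V,w \right)} = V w + w = w + V w$)
$h{\left(S \right)} = \frac{6 S}{599}$ ($h{\left(S \right)} = \frac{\left(-12\right) S}{-1198} = - 12 S \left(- \frac{1}{1198}\right) = \frac{6 S}{599}$)
$\sqrt{124730 + h{\left(v{\left(-37,22 \right)} \right)}} = \sqrt{124730 + \frac{6 \cdot 22 \left(1 - 37\right)}{599}} = \sqrt{124730 + \frac{6 \cdot 22 \left(-36\right)}{599}} = \sqrt{124730 + \frac{6}{599} \left(-792\right)} = \sqrt{124730 - \frac{4752}{599}} = \sqrt{\frac{74708518}{599}} = \frac{\sqrt{44750402282}}{599}$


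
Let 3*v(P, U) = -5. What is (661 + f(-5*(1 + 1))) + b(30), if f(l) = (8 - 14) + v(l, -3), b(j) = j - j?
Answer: 1960/3 ≈ 653.33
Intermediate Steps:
v(P, U) = -5/3 (v(P, U) = (1/3)*(-5) = -5/3)
b(j) = 0
f(l) = -23/3 (f(l) = (8 - 14) - 5/3 = -6 - 5/3 = -23/3)
(661 + f(-5*(1 + 1))) + b(30) = (661 - 23/3) + 0 = 1960/3 + 0 = 1960/3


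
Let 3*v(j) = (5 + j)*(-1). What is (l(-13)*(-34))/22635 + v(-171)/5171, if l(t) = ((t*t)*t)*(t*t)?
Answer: 65279759972/117045585 ≈ 557.73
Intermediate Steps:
l(t) = t⁵ (l(t) = (t²*t)*t² = t³*t² = t⁵)
v(j) = -5/3 - j/3 (v(j) = ((5 + j)*(-1))/3 = (-5 - j)/3 = -5/3 - j/3)
(l(-13)*(-34))/22635 + v(-171)/5171 = ((-13)⁵*(-34))/22635 + (-5/3 - ⅓*(-171))/5171 = -371293*(-34)*(1/22635) + (-5/3 + 57)*(1/5171) = 12623962*(1/22635) + (166/3)*(1/5171) = 12623962/22635 + 166/15513 = 65279759972/117045585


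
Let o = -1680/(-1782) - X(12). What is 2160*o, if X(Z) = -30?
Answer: 735200/11 ≈ 66836.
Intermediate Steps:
o = 9190/297 (o = -1680/(-1782) - 1*(-30) = -1680*(-1/1782) + 30 = 280/297 + 30 = 9190/297 ≈ 30.943)
2160*o = 2160*(9190/297) = 735200/11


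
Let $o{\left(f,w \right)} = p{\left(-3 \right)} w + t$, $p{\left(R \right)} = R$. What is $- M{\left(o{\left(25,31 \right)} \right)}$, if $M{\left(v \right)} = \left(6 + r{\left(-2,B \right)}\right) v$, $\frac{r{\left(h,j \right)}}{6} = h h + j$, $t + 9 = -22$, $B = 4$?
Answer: $6696$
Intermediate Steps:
$t = -31$ ($t = -9 - 22 = -31$)
$r{\left(h,j \right)} = 6 j + 6 h^{2}$ ($r{\left(h,j \right)} = 6 \left(h h + j\right) = 6 \left(h^{2} + j\right) = 6 \left(j + h^{2}\right) = 6 j + 6 h^{2}$)
$o{\left(f,w \right)} = -31 - 3 w$ ($o{\left(f,w \right)} = - 3 w - 31 = -31 - 3 w$)
$M{\left(v \right)} = 54 v$ ($M{\left(v \right)} = \left(6 + \left(6 \cdot 4 + 6 \left(-2\right)^{2}\right)\right) v = \left(6 + \left(24 + 6 \cdot 4\right)\right) v = \left(6 + \left(24 + 24\right)\right) v = \left(6 + 48\right) v = 54 v$)
$- M{\left(o{\left(25,31 \right)} \right)} = - 54 \left(-31 - 93\right) = - 54 \left(-124\right) = \left(-1\right) \left(-6696\right) = 6696$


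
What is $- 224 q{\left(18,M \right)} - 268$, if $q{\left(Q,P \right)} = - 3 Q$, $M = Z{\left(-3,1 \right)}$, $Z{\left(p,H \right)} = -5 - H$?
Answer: $11828$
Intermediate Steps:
$M = -6$ ($M = -5 - 1 = -6$)
$- 224 q{\left(18,M \right)} - 268 = - 224 \left(\left(-3\right) 18\right) - 268 = \left(-224\right) \left(-54\right) - 268 = 12096 - 268 = 11828$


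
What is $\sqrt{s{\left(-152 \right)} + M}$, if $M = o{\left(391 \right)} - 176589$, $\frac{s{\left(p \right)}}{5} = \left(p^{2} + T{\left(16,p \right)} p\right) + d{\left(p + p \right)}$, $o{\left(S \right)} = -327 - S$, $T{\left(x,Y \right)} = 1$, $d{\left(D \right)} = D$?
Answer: $i \sqrt{64067} \approx 253.11 i$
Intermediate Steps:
$s{\left(p \right)} = 5 p^{2} + 15 p$ ($s{\left(p \right)} = 5 \left(\left(p^{2} + 1 p\right) + \left(p + p\right)\right) = 5 \left(\left(p^{2} + p\right) + 2 p\right) = 5 \left(\left(p + p^{2}\right) + 2 p\right) = 5 \left(p^{2} + 3 p\right) = 5 p^{2} + 15 p$)
$M = -177307$ ($M = \left(-327 - 391\right) - 176589 = -718 - 176589 = -177307$)
$\sqrt{s{\left(-152 \right)} + M} = \sqrt{5 \left(-152\right) \left(3 - 152\right) - 177307} = \sqrt{5 \left(-152\right) \left(-149\right) - 177307} = \sqrt{113240 - 177307} = \sqrt{-64067} = i \sqrt{64067}$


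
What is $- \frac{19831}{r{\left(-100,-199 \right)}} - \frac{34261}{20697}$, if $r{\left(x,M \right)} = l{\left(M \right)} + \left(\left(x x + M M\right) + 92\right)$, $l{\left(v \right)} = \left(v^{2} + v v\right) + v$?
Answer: $- \frac{4819695863}{2663621112} \approx -1.8095$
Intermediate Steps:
$l{\left(v \right)} = v + 2 v^{2}$ ($l{\left(v \right)} = \left(v^{2} + v^{2}\right) + v = 2 v^{2} + v = v + 2 v^{2}$)
$r{\left(x,M \right)} = 92 + M^{2} + x^{2} + M \left(1 + 2 M\right)$ ($r{\left(x,M \right)} = M \left(1 + 2 M\right) + \left(\left(x x + M M\right) + 92\right) = M \left(1 + 2 M\right) + \left(\left(x^{2} + M^{2}\right) + 92\right) = M \left(1 + 2 M\right) + \left(\left(M^{2} + x^{2}\right) + 92\right) = M \left(1 + 2 M\right) + \left(92 + M^{2} + x^{2}\right) = 92 + M^{2} + x^{2} + M \left(1 + 2 M\right)$)
$- \frac{19831}{r{\left(-100,-199 \right)}} - \frac{34261}{20697} = - \frac{19831}{92 - 199 + \left(-100\right)^{2} + 3 \left(-199\right)^{2}} - \frac{34261}{20697} = - \frac{19831}{92 - 199 + 10000 + 3 \cdot 39601} - \frac{34261}{20697} = - \frac{19831}{92 - 199 + 10000 + 118803} - \frac{34261}{20697} = - \frac{19831}{128696} - \frac{34261}{20697} = - \frac{4819695863}{2663621112}$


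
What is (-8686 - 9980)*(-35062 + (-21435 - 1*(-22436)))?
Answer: 635782626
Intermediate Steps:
(-8686 - 9980)*(-35062 + (-21435 - 1*(-22436))) = -18666*(-35062 + (-21435 + 22436)) = -18666*(-35062 + 1001) = -18666*(-34061) = 635782626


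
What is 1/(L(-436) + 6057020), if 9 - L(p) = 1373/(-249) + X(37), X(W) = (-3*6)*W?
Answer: 249/1508367428 ≈ 1.6508e-7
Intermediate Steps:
X(W) = -18*W
L(p) = 169448/249 (L(p) = 9 - (1373/(-249) - 18*37) = 9 - (1373*(-1/249) - 666) = 9 - (-1373/249 - 666) = 9 - 1*(-167207/249) = 9 + 167207/249 = 169448/249)
1/(L(-436) + 6057020) = 1/(169448/249 + 6057020) = 1/(1508367428/249) = 249/1508367428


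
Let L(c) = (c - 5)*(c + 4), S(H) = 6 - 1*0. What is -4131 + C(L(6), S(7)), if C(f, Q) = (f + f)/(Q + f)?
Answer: -16519/4 ≈ -4129.8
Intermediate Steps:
S(H) = 6 (S(H) = 6 + 0 = 6)
L(c) = (-5 + c)*(4 + c)
C(f, Q) = 2*f/(Q + f) (C(f, Q) = (2*f)/(Q + f) = 2*f/(Q + f))
-4131 + C(L(6), S(7)) = -4131 + 2*(-20 + 6**2 - 1*6)/(6 + (-20 + 6**2 - 1*6)) = -4131 + 2*(-20 + 36 - 6)/(6 + (-20 + 36 - 6)) = -4131 + 2*10/(6 + 10) = -4131 + 2*10/16 = -4131 + 2*10*(1/16) = -4131 + 5/4 = -16519/4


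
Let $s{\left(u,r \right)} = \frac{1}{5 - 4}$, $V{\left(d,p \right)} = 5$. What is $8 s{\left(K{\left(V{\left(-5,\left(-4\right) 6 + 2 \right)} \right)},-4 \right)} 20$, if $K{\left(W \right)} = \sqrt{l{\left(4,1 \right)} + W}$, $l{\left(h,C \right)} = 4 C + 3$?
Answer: $160$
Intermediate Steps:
$l{\left(h,C \right)} = 3 + 4 C$
$K{\left(W \right)} = \sqrt{7 + W}$ ($K{\left(W \right)} = \sqrt{\left(3 + 4 \cdot 1\right) + W} = \sqrt{\left(3 + 4\right) + W} = \sqrt{7 + W}$)
$s{\left(u,r \right)} = 1$ ($s{\left(u,r \right)} = 1^{-1} = 1$)
$8 s{\left(K{\left(V{\left(-5,\left(-4\right) 6 + 2 \right)} \right)},-4 \right)} 20 = 8 \cdot 1 \cdot 20 = 8 \cdot 20 = 160$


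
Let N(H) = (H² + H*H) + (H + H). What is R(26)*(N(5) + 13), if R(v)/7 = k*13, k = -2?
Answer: -13286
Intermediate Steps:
R(v) = -182 (R(v) = 7*(-2*13) = 7*(-26) = -182)
N(H) = 2*H + 2*H² (N(H) = (H² + H²) + 2*H = 2*H² + 2*H = 2*H + 2*H²)
R(26)*(N(5) + 13) = -182*(2*5*(1 + 5) + 13) = -182*(2*5*6 + 13) = -182*(60 + 13) = -182*73 = -13286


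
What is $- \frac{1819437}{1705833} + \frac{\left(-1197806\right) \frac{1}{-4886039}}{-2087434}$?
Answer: $- \frac{3092826101024587010}{2899712518476798393} \approx -1.0666$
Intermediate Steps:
$- \frac{1819437}{1705833} + \frac{\left(-1197806\right) \frac{1}{-4886039}}{-2087434} = \left(-1819437\right) \frac{1}{1705833} + \left(-1197806\right) \left(- \frac{1}{4886039}\right) \left(- \frac{1}{2087434}\right) = - \frac{606479}{568611} + \frac{1197806}{4886039} \left(- \frac{1}{2087434}\right) = - \frac{606479}{568611} - \frac{598903}{5099641966963} = - \frac{3092826101024587010}{2899712518476798393}$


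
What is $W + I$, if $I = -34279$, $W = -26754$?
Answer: $-61033$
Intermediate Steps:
$W + I = -26754 - 34279 = -61033$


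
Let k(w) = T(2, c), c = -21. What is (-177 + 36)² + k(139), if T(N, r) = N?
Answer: 19883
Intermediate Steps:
k(w) = 2
(-177 + 36)² + k(139) = (-177 + 36)² + 2 = (-141)² + 2 = 19881 + 2 = 19883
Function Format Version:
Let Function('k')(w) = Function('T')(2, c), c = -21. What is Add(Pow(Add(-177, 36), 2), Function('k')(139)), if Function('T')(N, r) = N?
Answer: 19883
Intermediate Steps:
Function('k')(w) = 2
Add(Pow(Add(-177, 36), 2), Function('k')(139)) = Add(Pow(Add(-177, 36), 2), 2) = Add(Pow(-141, 2), 2) = Add(19881, 2) = 19883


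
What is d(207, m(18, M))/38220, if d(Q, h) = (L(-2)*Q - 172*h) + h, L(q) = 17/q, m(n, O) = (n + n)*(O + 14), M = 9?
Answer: -19113/5096 ≈ -3.7506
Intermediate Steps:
m(n, O) = 2*n*(14 + O) (m(n, O) = (2*n)*(14 + O) = 2*n*(14 + O))
d(Q, h) = -171*h - 17*Q/2 (d(Q, h) = ((17/(-2))*Q - 172*h) + h = ((17*(-½))*Q - 172*h) + h = (-17*Q/2 - 172*h) + h = (-172*h - 17*Q/2) + h = -171*h - 17*Q/2)
d(207, m(18, M))/38220 = (-342*18*(14 + 9) - 17/2*207)/38220 = (-342*18*23 - 3519/2)*(1/38220) = (-171*828 - 3519/2)*(1/38220) = (-141588 - 3519/2)*(1/38220) = -286695/2*1/38220 = -19113/5096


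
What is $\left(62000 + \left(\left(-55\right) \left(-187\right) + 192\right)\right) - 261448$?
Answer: $-188971$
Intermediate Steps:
$\left(62000 + \left(\left(-55\right) \left(-187\right) + 192\right)\right) - 261448 = \left(62000 + \left(10285 + 192\right)\right) - 261448 = \left(62000 + 10477\right) - 261448 = 72477 - 261448 = -188971$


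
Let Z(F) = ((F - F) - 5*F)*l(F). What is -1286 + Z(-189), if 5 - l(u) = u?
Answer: 182044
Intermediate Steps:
l(u) = 5 - u
Z(F) = -5*F*(5 - F) (Z(F) = ((F - F) - 5*F)*(5 - F) = (0 - 5*F)*(5 - F) = (-5*F)*(5 - F) = -5*F*(5 - F))
-1286 + Z(-189) = -1286 + 5*(-189)*(-5 - 189) = -1286 + 5*(-189)*(-194) = -1286 + 183330 = 182044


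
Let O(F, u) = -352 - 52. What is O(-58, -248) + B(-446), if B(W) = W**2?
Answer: 198512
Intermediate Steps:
O(F, u) = -404
O(-58, -248) + B(-446) = -404 + (-446)**2 = -404 + 198916 = 198512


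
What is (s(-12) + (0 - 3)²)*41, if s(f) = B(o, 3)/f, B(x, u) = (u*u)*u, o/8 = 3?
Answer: 1107/4 ≈ 276.75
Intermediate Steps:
o = 24 (o = 8*3 = 24)
B(x, u) = u³ (B(x, u) = u²*u = u³)
s(f) = 27/f (s(f) = 3³/f = 27/f)
(s(-12) + (0 - 3)²)*41 = (27/(-12) + (0 - 3)²)*41 = (27*(-1/12) + (-3)²)*41 = (-9/4 + 9)*41 = (27/4)*41 = 1107/4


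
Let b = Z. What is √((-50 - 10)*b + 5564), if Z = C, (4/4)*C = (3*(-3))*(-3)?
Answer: 2*√986 ≈ 62.801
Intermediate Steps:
C = 27 (C = (3*(-3))*(-3) = -9*(-3) = 27)
Z = 27
b = 27
√((-50 - 10)*b + 5564) = √((-50 - 10)*27 + 5564) = √(-60*27 + 5564) = √(-1620 + 5564) = √3944 = 2*√986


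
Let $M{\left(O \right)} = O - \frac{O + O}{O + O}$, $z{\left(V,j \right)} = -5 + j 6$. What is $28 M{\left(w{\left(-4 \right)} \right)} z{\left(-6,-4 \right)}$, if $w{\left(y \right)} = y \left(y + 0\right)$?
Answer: $-12180$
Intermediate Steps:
$w{\left(y \right)} = y^{2}$ ($w{\left(y \right)} = y y = y^{2}$)
$z{\left(V,j \right)} = -5 + 6 j$
$M{\left(O \right)} = -1 + O$ ($M{\left(O \right)} = O - \frac{2 O}{2 O} = O - 2 O \frac{1}{2 O} = O - 1 = -1 + O$)
$28 M{\left(w{\left(-4 \right)} \right)} z{\left(-6,-4 \right)} = 28 \left(-1 + \left(-4\right)^{2}\right) \left(-5 + 6 \left(-4\right)\right) = 28 \left(-1 + 16\right) \left(-5 - 24\right) = 28 \cdot 15 \left(-29\right) = 420 \left(-29\right) = -12180$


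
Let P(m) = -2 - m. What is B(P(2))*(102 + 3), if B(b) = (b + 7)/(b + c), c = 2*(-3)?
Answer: -63/2 ≈ -31.500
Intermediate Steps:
c = -6
B(b) = (7 + b)/(-6 + b) (B(b) = (b + 7)/(b - 6) = (7 + b)/(-6 + b))
B(P(2))*(102 + 3) = ((7 + (-2 - 1*2))/(-6 + (-2 - 1*2)))*(102 + 3) = ((7 + (-2 - 2))/(-6 + (-2 - 2)))*105 = ((7 - 4)/(-6 - 4))*105 = (3/(-10))*105 = -⅒*3*105 = -3/10*105 = -63/2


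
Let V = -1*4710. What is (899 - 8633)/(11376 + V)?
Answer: -1289/1111 ≈ -1.1602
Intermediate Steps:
V = -4710
(899 - 8633)/(11376 + V) = (899 - 8633)/(11376 - 4710) = -7734/6666 = -7734*1/6666 = -1289/1111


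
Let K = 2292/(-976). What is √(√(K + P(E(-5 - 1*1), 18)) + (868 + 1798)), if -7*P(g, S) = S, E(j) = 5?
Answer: √(1944356456 + 854*I*√3588081)/854 ≈ 51.633 + 0.021479*I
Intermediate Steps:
K = -573/244 (K = 2292*(-1/976) = -573/244 ≈ -2.3484)
P(g, S) = -S/7
√(√(K + P(E(-5 - 1*1), 18)) + (868 + 1798)) = √(√(-573/244 - ⅐*18) + (868 + 1798)) = √(√(-573/244 - 18/7) + 2666) = √(√(-8403/1708) + 2666) = √(I*√3588081/854 + 2666) = √(2666 + I*√3588081/854)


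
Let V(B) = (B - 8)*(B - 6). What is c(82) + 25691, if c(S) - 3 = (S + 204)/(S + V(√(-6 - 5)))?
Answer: 59897576/2331 + 572*I*√11/2331 ≈ 25696.0 + 0.81386*I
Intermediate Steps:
V(B) = (-8 + B)*(-6 + B)
c(S) = 3 + (204 + S)/(37 + S - 14*I*√11) (c(S) = 3 + (S + 204)/(S + (48 + (√(-6 - 5))² - 14*√(-6 - 5))) = 3 + (204 + S)/(S + (48 + (√(-11))² - 14*I*√11)) = 3 + (204 + S)/(S + (48 + (I*√11)² - 14*I*√11)) = 3 + (204 + S)/(S + (48 - 11 - 14*I*√11)) = 3 + (204 + S)/(S + (37 - 14*I*√11)) = 3 + (204 + S)/(37 + S - 14*I*√11))
c(82) + 25691 = (315 + 4*82 - 42*I*√11)/(37 + 82 - 14*I*√11) + 25691 = (315 + 328 - 42*I*√11)/(119 - 14*I*√11) + 25691 = (643 - 42*I*√11)/(119 - 14*I*√11) + 25691 = 25691 + (643 - 42*I*√11)/(119 - 14*I*√11)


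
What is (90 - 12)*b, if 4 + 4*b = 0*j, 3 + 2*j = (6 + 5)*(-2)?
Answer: -78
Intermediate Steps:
j = -25/2 (j = -3/2 + ((6 + 5)*(-2))/2 = -3/2 + (11*(-2))/2 = -3/2 + (½)*(-22) = -3/2 - 11 = -25/2 ≈ -12.500)
b = -1 (b = -1 + (0*(-25/2))/4 = -1 + (¼)*0 = -1 + 0 = -1)
(90 - 12)*b = (90 - 12)*(-1) = 78*(-1) = -78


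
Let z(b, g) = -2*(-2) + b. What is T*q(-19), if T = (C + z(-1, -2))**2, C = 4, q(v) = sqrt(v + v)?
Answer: 49*I*sqrt(38) ≈ 302.06*I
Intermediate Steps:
q(v) = sqrt(2)*sqrt(v) (q(v) = sqrt(2*v) = sqrt(2)*sqrt(v))
z(b, g) = 4 + b
T = 49 (T = (4 + (4 - 1))**2 = (4 + 3)**2 = 7**2 = 49)
T*q(-19) = 49*(sqrt(2)*sqrt(-19)) = 49*(sqrt(2)*(I*sqrt(19))) = 49*(I*sqrt(38)) = 49*I*sqrt(38)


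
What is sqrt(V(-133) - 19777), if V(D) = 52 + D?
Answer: I*sqrt(19858) ≈ 140.92*I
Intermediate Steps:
sqrt(V(-133) - 19777) = sqrt((52 - 133) - 19777) = sqrt(-81 - 19777) = sqrt(-19858) = I*sqrt(19858)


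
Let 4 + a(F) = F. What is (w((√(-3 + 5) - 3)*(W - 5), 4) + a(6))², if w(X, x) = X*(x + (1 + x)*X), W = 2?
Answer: 443137 - 300612*√2 ≈ 18007.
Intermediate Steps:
a(F) = -4 + F
w(X, x) = X*(x + X*(1 + x))
(w((√(-3 + 5) - 3)*(W - 5), 4) + a(6))² = (((√(-3 + 5) - 3)*(2 - 5))*((√(-3 + 5) - 3)*(2 - 5) + 4 + ((√(-3 + 5) - 3)*(2 - 5))*4) + (-4 + 6))² = (((√2 - 3)*(-3))*((√2 - 3)*(-3) + 4 + ((√2 - 3)*(-3))*4) + 2)² = (((-3 + √2)*(-3))*((-3 + √2)*(-3) + 4 + ((-3 + √2)*(-3))*4) + 2)² = ((9 - 3*√2)*((9 - 3*√2) + 4 + (9 - 3*√2)*4) + 2)² = ((9 - 3*√2)*((9 - 3*√2) + 4 + (36 - 12*√2)) + 2)² = ((9 - 3*√2)*(49 - 15*√2) + 2)² = (2 + (9 - 3*√2)*(49 - 15*√2))²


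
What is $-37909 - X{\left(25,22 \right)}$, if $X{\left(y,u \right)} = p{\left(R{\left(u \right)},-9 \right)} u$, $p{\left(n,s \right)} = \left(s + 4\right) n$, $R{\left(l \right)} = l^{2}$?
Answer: $15331$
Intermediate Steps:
$p{\left(n,s \right)} = n \left(4 + s\right)$ ($p{\left(n,s \right)} = \left(4 + s\right) n = n \left(4 + s\right)$)
$X{\left(y,u \right)} = - 5 u^{3}$ ($X{\left(y,u \right)} = u^{2} \left(4 - 9\right) u = u^{2} \left(-5\right) u = - 5 u^{2} u = - 5 u^{3}$)
$-37909 - X{\left(25,22 \right)} = -37909 - - 5 \cdot 22^{3} = -37909 - \left(-5\right) 10648 = -37909 - -53240 = -37909 + 53240 = 15331$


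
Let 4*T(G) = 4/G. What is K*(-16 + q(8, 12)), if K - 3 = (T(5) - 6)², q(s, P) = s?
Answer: -7328/25 ≈ -293.12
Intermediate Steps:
T(G) = 1/G (T(G) = (4/G)/4 = 1/G)
K = 916/25 (K = 3 + (1/5 - 6)² = 3 + (⅕ - 6)² = 3 + (-29/5)² = 3 + 841/25 = 916/25 ≈ 36.640)
K*(-16 + q(8, 12)) = 916*(-16 + 8)/25 = (916/25)*(-8) = -7328/25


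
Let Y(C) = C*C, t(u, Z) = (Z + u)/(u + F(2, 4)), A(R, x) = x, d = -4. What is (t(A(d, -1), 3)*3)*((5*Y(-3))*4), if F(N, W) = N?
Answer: 1080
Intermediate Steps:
t(u, Z) = (Z + u)/(2 + u) (t(u, Z) = (Z + u)/(u + 2) = (Z + u)/(2 + u))
Y(C) = C²
(t(A(d, -1), 3)*3)*((5*Y(-3))*4) = (((3 - 1)/(2 - 1))*3)*((5*(-3)²)*4) = ((2/1)*3)*((5*9)*4) = ((1*2)*3)*(45*4) = (2*3)*180 = 6*180 = 1080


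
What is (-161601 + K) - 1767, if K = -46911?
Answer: -210279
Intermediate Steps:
(-161601 + K) - 1767 = (-161601 - 46911) - 1767 = -208512 - 1767 = -210279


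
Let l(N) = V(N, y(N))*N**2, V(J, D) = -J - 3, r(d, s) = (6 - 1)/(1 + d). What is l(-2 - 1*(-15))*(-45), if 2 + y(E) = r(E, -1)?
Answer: 121680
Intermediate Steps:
r(d, s) = 5/(1 + d)
y(E) = -2 + 5/(1 + E)
V(J, D) = -3 - J
l(N) = N**2*(-3 - N) (l(N) = (-3 - N)*N**2 = N**2*(-3 - N))
l(-2 - 1*(-15))*(-45) = ((-2 - 1*(-15))**2*(-3 - (-2 - 1*(-15))))*(-45) = ((-2 + 15)**2*(-3 - (-2 + 15)))*(-45) = (13**2*(-3 - 1*13))*(-45) = (169*(-3 - 13))*(-45) = (169*(-16))*(-45) = -2704*(-45) = 121680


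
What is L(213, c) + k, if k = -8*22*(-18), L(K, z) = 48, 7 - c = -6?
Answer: 3216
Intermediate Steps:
c = 13 (c = 7 - 1*(-6) = 7 + 6 = 13)
k = 3168 (k = -176*(-18) = 3168)
L(213, c) + k = 48 + 3168 = 3216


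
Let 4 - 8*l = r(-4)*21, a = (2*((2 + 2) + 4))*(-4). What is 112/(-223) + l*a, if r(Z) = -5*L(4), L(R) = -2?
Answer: 367392/223 ≈ 1647.5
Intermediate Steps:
r(Z) = 10 (r(Z) = -5*(-2) = 10)
a = -64 (a = (2*(4 + 4))*(-4) = (2*8)*(-4) = 16*(-4) = -64)
l = -103/4 (l = ½ - 5*21/4 = ½ - ⅛*210 = ½ - 105/4 = -103/4 ≈ -25.750)
112/(-223) + l*a = 112/(-223) - 103/4*(-64) = 112*(-1/223) + 1648 = -112/223 + 1648 = 367392/223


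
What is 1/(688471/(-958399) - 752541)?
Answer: -958399/721235230330 ≈ -1.3288e-6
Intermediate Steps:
1/(688471/(-958399) - 752541) = 1/(688471*(-1/958399) - 752541) = 1/(-688471/958399 - 752541) = 1/(-721235230330/958399) = -958399/721235230330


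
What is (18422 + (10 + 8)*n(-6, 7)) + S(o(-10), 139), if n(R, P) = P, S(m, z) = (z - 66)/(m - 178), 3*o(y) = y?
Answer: 10089893/544 ≈ 18548.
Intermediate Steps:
o(y) = y/3
S(m, z) = (-66 + z)/(-178 + m)
(18422 + (10 + 8)*n(-6, 7)) + S(o(-10), 139) = (18422 + (10 + 8)*7) + (-66 + 139)/(-178 + (⅓)*(-10)) = (18422 + 18*7) + 73/(-178 - 10/3) = (18422 + 126) + 73/(-544/3) = 18548 - 3/544*73 = 18548 - 219/544 = 10089893/544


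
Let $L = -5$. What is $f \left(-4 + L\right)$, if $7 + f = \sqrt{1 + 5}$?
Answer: $63 - 9 \sqrt{6} \approx 40.955$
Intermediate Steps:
$f = -7 + \sqrt{6}$ ($f = -7 + \sqrt{1 + 5} = -7 + \sqrt{6} \approx -4.5505$)
$f \left(-4 + L\right) = \left(-7 + \sqrt{6}\right) \left(-4 - 5\right) = \left(-7 + \sqrt{6}\right) \left(-9\right) = 63 - 9 \sqrt{6}$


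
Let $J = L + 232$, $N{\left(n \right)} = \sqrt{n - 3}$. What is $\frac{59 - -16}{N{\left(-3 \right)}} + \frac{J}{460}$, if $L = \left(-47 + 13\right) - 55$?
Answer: $\frac{143}{460} - \frac{25 i \sqrt{6}}{2} \approx 0.31087 - 30.619 i$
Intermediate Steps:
$L = -89$ ($L = -34 - 55 = -89$)
$N{\left(n \right)} = \sqrt{-3 + n}$
$J = 143$ ($J = -89 + 232 = 143$)
$\frac{59 - -16}{N{\left(-3 \right)}} + \frac{J}{460} = \frac{59 - -16}{\sqrt{-3 - 3}} + \frac{143}{460} = \frac{59 + 16}{\sqrt{-6}} + 143 \cdot \frac{1}{460} = \frac{75}{i \sqrt{6}} + \frac{143}{460} = 75 \left(- \frac{i \sqrt{6}}{6}\right) + \frac{143}{460} = - \frac{25 i \sqrt{6}}{2} + \frac{143}{460} = \frac{143}{460} - \frac{25 i \sqrt{6}}{2}$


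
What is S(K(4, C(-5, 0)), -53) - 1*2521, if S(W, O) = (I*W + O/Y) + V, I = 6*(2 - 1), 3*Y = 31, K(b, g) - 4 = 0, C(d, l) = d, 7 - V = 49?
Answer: -78868/31 ≈ -2544.1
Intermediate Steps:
V = -42 (V = 7 - 1*49 = 7 - 49 = -42)
K(b, g) = 4 (K(b, g) = 4 + 0 = 4)
Y = 31/3 (Y = (⅓)*31 = 31/3 ≈ 10.333)
I = 6 (I = 6*1 = 6)
S(W, O) = -42 + 6*W + 3*O/31 (S(W, O) = (6*W + O/(31/3)) - 42 = (6*W + 3*O/31) - 42 = -42 + 6*W + 3*O/31)
S(K(4, C(-5, 0)), -53) - 1*2521 = (-42 + 6*4 + (3/31)*(-53)) - 1*2521 = (-42 + 24 - 159/31) - 2521 = -717/31 - 2521 = -78868/31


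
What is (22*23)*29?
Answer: 14674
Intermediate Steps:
(22*23)*29 = 506*29 = 14674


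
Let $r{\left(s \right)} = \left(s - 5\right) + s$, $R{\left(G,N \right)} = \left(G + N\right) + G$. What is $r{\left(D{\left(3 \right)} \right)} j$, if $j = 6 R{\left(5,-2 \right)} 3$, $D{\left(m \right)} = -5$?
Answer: $-2160$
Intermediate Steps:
$R{\left(G,N \right)} = N + 2 G$
$r{\left(s \right)} = -5 + 2 s$ ($r{\left(s \right)} = \left(-5 + s\right) + s = -5 + 2 s$)
$j = 144$ ($j = 6 \left(-2 + 2 \cdot 5\right) 3 = 6 \left(-2 + 10\right) 3 = 6 \cdot 8 \cdot 3 = 48 \cdot 3 = 144$)
$r{\left(D{\left(3 \right)} \right)} j = \left(-5 + 2 \left(-5\right)\right) 144 = \left(-5 - 10\right) 144 = \left(-15\right) 144 = -2160$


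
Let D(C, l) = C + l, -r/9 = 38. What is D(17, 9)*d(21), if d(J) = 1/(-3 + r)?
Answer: -26/345 ≈ -0.075362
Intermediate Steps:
r = -342 (r = -9*38 = -342)
d(J) = -1/345 (d(J) = 1/(-3 - 342) = 1/(-345) = -1/345)
D(17, 9)*d(21) = (17 + 9)*(-1/345) = 26*(-1/345) = -26/345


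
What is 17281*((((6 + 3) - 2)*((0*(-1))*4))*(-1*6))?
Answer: 0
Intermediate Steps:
17281*((((6 + 3) - 2)*((0*(-1))*4))*(-1*6)) = 17281*(((9 - 2)*(0*4))*(-6)) = 17281*((7*0)*(-6)) = 17281*(0*(-6)) = 17281*0 = 0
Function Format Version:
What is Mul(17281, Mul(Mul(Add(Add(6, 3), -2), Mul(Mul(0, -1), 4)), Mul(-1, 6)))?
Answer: 0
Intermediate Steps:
Mul(17281, Mul(Mul(Add(Add(6, 3), -2), Mul(Mul(0, -1), 4)), Mul(-1, 6))) = Mul(17281, Mul(Mul(Add(9, -2), Mul(0, 4)), -6)) = Mul(17281, Mul(Mul(7, 0), -6)) = Mul(17281, Mul(0, -6)) = Mul(17281, 0) = 0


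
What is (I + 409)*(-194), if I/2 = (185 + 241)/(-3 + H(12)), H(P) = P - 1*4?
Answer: -562018/5 ≈ -1.1240e+5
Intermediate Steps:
H(P) = -4 + P (H(P) = P - 4 = -4 + P)
I = 852/5 (I = 2*((185 + 241)/(-3 + (-4 + 12))) = 2*(426/(-3 + 8)) = 2*(426/5) = 852/5 ≈ 170.40)
(I + 409)*(-194) = (852/5 + 409)*(-194) = (2897/5)*(-194) = -562018/5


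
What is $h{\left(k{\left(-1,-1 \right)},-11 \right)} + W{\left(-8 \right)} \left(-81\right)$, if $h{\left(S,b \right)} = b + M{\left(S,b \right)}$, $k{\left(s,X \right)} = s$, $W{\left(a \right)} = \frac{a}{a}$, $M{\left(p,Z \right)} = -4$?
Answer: $-96$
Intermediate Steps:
$W{\left(a \right)} = 1$
$h{\left(S,b \right)} = -4 + b$ ($h{\left(S,b \right)} = b - 4 = -4 + b$)
$h{\left(k{\left(-1,-1 \right)},-11 \right)} + W{\left(-8 \right)} \left(-81\right) = \left(-4 - 11\right) + 1 \left(-81\right) = -15 - 81 = -96$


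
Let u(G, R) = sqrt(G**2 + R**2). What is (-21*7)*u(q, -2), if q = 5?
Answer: -147*sqrt(29) ≈ -791.62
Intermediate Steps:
(-21*7)*u(q, -2) = (-21*7)*sqrt(5**2 + (-2)**2) = -147*sqrt(25 + 4) = -147*sqrt(29)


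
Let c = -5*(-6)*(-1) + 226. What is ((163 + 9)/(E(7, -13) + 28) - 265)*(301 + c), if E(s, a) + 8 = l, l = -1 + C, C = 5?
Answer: -768859/6 ≈ -1.2814e+5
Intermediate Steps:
l = 4 (l = -1 + 5 = 4)
E(s, a) = -4 (E(s, a) = -8 + 4 = -4)
c = 196 (c = 30*(-1) + 226 = -30 + 226 = 196)
((163 + 9)/(E(7, -13) + 28) - 265)*(301 + c) = ((163 + 9)/(-4 + 28) - 265)*(301 + 196) = (172/24 - 265)*497 = (172*(1/24) - 265)*497 = (43/6 - 265)*497 = -1547/6*497 = -768859/6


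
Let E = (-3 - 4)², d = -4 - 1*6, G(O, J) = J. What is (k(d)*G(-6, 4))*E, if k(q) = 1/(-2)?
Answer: -98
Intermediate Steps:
d = -10 (d = -4 - 6 = -10)
E = 49 (E = (-7)² = 49)
k(q) = -½
(k(d)*G(-6, 4))*E = -½*4*49 = -2*49 = -98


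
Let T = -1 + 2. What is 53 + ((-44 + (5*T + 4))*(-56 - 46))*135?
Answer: 482003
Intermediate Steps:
T = 1
53 + ((-44 + (5*T + 4))*(-56 - 46))*135 = 53 + ((-44 + (5*1 + 4))*(-56 - 46))*135 = 53 + ((-44 + (5 + 4))*(-102))*135 = 53 + ((-44 + 9)*(-102))*135 = 53 - 35*(-102)*135 = 53 + 3570*135 = 53 + 481950 = 482003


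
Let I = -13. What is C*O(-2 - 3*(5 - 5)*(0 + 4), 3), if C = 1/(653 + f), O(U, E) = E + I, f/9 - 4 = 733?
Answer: -5/3643 ≈ -0.0013725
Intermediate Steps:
f = 6633 (f = 36 + 9*733 = 36 + 6597 = 6633)
O(U, E) = -13 + E (O(U, E) = E - 13 = -13 + E)
C = 1/7286 (C = 1/(653 + 6633) = 1/7286 ≈ 0.00013725)
C*O(-2 - 3*(5 - 5)*(0 + 4), 3) = (-13 + 3)/7286 = (1/7286)*(-10) = -5/3643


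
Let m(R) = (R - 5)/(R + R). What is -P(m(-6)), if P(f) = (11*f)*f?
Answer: -1331/144 ≈ -9.2431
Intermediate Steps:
m(R) = (-5 + R)/(2*R) (m(R) = (-5 + R)/((2*R)) = (-5 + R)*(1/(2*R)) = (-5 + R)/(2*R))
P(f) = 11*f**2
-P(m(-6)) = -11*((1/2)*(-5 - 6)/(-6))**2 = -11*((1/2)*(-1/6)*(-11))**2 = -11*(11/12)**2 = -11*121/144 = -1*1331/144 = -1331/144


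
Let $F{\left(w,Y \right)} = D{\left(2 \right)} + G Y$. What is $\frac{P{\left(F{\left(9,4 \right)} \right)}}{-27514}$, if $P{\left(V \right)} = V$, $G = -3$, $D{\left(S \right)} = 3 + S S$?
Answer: $\frac{5}{27514} \approx 0.00018173$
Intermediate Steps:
$D{\left(S \right)} = 3 + S^{2}$
$F{\left(w,Y \right)} = 7 - 3 Y$ ($F{\left(w,Y \right)} = \left(3 + 2^{2}\right) - 3 Y = \left(3 + 4\right) - 3 Y = 7 - 3 Y$)
$\frac{P{\left(F{\left(9,4 \right)} \right)}}{-27514} = \frac{7 - 12}{-27514} = \left(7 - 12\right) \left(- \frac{1}{27514}\right) = \left(-5\right) \left(- \frac{1}{27514}\right) = \frac{5}{27514}$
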